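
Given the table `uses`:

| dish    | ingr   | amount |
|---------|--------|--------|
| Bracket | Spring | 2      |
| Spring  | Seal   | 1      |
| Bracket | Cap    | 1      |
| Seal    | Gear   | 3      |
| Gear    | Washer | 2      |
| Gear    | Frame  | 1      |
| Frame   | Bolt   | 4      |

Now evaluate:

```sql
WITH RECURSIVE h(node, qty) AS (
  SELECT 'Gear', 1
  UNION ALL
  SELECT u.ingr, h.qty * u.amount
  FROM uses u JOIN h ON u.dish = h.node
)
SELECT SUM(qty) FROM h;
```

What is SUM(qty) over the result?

Base: (Gear, qty=1).
Iteration 1: components of {Gear} -> Frame = 1*1 = 1, Washer = 1*2 = 2.
Iteration 2: components of {Frame,Washer} -> Bolt = 1*4 = 4.
Iteration 3: no further components; recursion stops.
SUM(qty) = 1 + 2 + 1 + 4 = 8.

8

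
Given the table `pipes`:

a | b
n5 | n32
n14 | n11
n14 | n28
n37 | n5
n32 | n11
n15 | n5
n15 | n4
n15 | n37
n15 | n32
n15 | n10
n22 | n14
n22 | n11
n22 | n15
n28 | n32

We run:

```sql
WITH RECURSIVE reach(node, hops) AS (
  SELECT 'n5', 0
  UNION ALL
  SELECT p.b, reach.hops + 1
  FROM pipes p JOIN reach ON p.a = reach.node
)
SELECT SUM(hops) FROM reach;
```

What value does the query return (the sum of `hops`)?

3

Base: (n5, hops=0).
Iteration 1: edges from {n5} -> (n32, hops=1).
Iteration 2: edges from {n32} -> (n11, hops=2).
Iteration 3: no outgoing edges from {n11}; recursion stops.
SUM(hops) = 0 + 1 + 2 = 3.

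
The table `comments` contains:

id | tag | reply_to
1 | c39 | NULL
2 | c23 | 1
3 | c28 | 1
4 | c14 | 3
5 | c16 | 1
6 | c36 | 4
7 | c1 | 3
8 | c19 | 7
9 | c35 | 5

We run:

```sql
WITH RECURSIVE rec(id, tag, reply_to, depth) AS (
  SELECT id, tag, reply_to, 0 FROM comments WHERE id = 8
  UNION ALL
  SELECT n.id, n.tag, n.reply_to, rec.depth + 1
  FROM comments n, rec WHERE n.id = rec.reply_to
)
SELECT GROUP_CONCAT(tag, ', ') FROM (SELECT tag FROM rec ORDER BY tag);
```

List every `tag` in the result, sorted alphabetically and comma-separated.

Base: id=8 (c19), reply_to=7, depth 0.
Iteration 1: join on id=7 -> c1 (id 7, reply_to=3, depth 1).
Iteration 2: join on id=3 -> c28 (id 3, reply_to=1, depth 2).
Iteration 3: join on id=1 -> c39 (id 1, reply_to=NULL, depth 3).
Iteration 4: reply_to is NULL; no match; recursion stops.

c1, c19, c28, c39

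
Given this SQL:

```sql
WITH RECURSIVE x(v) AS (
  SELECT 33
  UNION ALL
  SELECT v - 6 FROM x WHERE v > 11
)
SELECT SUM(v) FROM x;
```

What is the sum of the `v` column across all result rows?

Base: v=33.
Iteration 1: 33 > 11 holds -> v = 33 - 6 = 27.
Iteration 2: 27 > 11 holds -> v = 27 - 6 = 21.
Iteration 3: 21 > 11 holds -> v = 21 - 6 = 15.
Iteration 4: 15 > 11 holds -> v = 15 - 6 = 9.
Iteration 5: 9 > 11 fails; recursion stops.
SUM(v) = 33 + 27 + 21 + 15 + 9 = 105.

105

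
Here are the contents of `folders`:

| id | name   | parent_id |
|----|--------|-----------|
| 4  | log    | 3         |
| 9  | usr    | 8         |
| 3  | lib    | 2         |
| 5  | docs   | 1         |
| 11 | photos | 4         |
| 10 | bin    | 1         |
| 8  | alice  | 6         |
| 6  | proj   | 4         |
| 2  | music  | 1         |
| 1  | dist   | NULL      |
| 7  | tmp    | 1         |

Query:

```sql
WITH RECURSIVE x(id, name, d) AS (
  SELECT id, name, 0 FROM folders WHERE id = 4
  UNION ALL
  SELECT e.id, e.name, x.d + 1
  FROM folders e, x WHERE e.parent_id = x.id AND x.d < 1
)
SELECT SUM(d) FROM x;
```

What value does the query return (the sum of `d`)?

Base: id=4 (log) at d 0.
Iteration 1: rows with parent_id in {4} -> proj (id 6, d 1), photos (id 11, d 1).
Iteration 2: d < 1 fails for all current rows; recursion stops.
SUM(d) = 0 + 1 + 1 = 2.

2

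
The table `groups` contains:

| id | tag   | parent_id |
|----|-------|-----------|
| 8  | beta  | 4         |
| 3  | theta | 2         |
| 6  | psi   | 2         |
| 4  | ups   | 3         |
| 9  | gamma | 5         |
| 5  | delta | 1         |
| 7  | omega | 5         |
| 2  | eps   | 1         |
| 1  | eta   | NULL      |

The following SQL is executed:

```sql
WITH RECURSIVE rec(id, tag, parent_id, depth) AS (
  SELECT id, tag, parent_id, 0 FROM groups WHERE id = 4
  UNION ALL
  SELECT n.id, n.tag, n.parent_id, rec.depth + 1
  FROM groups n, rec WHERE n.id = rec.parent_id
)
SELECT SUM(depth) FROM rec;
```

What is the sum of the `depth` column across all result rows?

Base: id=4 (ups), parent_id=3, depth 0.
Iteration 1: join on id=3 -> theta (id 3, parent_id=2, depth 1).
Iteration 2: join on id=2 -> eps (id 2, parent_id=1, depth 2).
Iteration 3: join on id=1 -> eta (id 1, parent_id=NULL, depth 3).
Iteration 4: parent_id is NULL; no match; recursion stops.
SUM(depth) = 0 + 1 + 2 + 3 = 6.

6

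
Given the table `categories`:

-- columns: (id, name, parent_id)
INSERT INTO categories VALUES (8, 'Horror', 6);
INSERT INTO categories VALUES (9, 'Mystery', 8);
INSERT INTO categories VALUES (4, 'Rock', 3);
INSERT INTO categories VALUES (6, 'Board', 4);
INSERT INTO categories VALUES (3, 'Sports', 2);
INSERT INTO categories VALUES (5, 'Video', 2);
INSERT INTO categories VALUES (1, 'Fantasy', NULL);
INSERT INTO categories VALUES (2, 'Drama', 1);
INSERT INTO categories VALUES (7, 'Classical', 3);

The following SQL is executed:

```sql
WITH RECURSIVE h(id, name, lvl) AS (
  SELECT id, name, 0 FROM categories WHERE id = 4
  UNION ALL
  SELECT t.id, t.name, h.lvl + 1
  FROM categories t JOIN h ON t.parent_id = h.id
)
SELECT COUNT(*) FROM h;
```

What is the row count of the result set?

Base: id=4 (Rock) at lvl 0.
Iteration 1: rows with parent_id in {4} -> Board (id 6, lvl 1).
Iteration 2: rows with parent_id in {6} -> Horror (id 8, lvl 2).
Iteration 3: rows with parent_id in {8} -> Mystery (id 9, lvl 3).
Iteration 4: no rows with parent_id in {9}; recursion stops.
Total rows emitted: 4.

4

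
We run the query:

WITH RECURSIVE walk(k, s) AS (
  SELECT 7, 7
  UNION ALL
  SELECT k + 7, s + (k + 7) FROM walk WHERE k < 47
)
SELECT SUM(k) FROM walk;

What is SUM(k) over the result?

Base: k=7, s=7.
Iteration 1: 7 < 47 holds -> k = 7 + 7 = 14, s = 7 + 14 = 21.
Iteration 2: 14 < 47 holds -> k = 14 + 7 = 21, s = 21 + 21 = 42.
Iteration 3: 21 < 47 holds -> k = 21 + 7 = 28, s = 42 + 28 = 70.
Iteration 4: 28 < 47 holds -> k = 28 + 7 = 35, s = 70 + 35 = 105.
Iteration 5: 35 < 47 holds -> k = 35 + 7 = 42, s = 105 + 42 = 147.
Iteration 6: 42 < 47 holds -> k = 42 + 7 = 49, s = 147 + 49 = 196.
Iteration 7: 49 < 47 fails; recursion stops.
SUM(k) = 7 + 14 + 21 + 28 + 35 + 42 + 49 = 196.

196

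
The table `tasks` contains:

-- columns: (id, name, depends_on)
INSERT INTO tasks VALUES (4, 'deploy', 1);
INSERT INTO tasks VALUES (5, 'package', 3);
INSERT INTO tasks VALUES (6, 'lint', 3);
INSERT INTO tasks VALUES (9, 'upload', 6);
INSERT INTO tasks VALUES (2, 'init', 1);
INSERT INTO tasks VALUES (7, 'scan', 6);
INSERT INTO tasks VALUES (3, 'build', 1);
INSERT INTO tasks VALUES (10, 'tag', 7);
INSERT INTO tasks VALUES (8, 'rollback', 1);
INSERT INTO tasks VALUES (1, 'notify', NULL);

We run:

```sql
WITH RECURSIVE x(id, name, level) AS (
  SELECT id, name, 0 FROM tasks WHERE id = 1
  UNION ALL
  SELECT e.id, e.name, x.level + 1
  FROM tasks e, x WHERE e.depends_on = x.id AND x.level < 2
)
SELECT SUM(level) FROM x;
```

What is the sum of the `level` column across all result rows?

Base: id=1 (notify) at level 0.
Iteration 1: rows with depends_on in {1} -> init (id 2, level 1), build (id 3, level 1), deploy (id 4, level 1), rollback (id 8, level 1).
Iteration 2: rows with depends_on in {2,3,4,8} -> package (id 5, level 2), lint (id 6, level 2).
Iteration 3: level < 2 fails for all current rows; recursion stops.
SUM(level) = 0 + 1 + 1 + 1 + 1 + 2 + 2 = 8.

8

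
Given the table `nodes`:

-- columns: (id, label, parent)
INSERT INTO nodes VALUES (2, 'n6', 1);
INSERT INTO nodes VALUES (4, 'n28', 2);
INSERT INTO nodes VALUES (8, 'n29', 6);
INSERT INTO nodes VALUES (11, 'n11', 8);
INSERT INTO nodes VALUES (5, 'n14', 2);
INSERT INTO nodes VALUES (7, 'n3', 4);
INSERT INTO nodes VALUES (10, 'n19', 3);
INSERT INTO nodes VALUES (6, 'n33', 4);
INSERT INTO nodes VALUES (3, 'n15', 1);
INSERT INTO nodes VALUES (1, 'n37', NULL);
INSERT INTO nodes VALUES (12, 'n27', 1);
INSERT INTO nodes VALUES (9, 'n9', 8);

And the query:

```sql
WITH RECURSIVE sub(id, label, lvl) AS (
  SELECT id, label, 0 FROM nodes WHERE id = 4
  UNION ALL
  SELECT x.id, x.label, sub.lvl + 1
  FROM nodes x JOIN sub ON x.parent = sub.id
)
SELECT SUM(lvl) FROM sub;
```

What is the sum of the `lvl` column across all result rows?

Base: id=4 (n28) at lvl 0.
Iteration 1: rows with parent in {4} -> n33 (id 6, lvl 1), n3 (id 7, lvl 1).
Iteration 2: rows with parent in {6,7} -> n29 (id 8, lvl 2).
Iteration 3: rows with parent in {8} -> n9 (id 9, lvl 3), n11 (id 11, lvl 3).
Iteration 4: no rows with parent in {9,11}; recursion stops.
SUM(lvl) = 0 + 1 + 1 + 2 + 3 + 3 = 10.

10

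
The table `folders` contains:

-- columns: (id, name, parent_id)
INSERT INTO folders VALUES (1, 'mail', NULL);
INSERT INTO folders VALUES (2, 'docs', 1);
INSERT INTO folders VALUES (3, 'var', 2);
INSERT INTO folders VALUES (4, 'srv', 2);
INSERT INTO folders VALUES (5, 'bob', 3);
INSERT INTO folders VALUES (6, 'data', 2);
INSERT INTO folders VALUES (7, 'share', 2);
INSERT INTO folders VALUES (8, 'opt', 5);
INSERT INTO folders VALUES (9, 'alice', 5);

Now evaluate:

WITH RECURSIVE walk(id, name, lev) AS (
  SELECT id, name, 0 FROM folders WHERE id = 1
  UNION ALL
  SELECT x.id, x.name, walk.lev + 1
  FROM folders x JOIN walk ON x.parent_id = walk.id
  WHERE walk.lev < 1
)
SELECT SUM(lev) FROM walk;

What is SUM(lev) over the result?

1

Base: id=1 (mail) at lev 0.
Iteration 1: rows with parent_id in {1} -> docs (id 2, lev 1).
Iteration 2: lev < 1 fails for all current rows; recursion stops.
SUM(lev) = 0 + 1 = 1.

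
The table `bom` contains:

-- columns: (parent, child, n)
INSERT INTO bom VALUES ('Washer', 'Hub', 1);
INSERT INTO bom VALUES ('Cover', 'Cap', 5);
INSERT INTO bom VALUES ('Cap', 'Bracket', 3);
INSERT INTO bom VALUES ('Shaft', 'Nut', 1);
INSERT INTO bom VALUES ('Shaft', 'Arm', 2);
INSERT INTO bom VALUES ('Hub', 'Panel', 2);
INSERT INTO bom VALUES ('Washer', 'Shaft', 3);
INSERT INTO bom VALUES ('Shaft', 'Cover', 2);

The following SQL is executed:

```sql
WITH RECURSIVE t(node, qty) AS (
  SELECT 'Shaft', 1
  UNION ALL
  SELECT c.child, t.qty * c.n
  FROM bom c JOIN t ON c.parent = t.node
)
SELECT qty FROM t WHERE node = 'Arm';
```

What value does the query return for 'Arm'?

Base: (Shaft, qty=1).
Iteration 1: components of {Shaft} -> Arm = 1*2 = 2, Cover = 1*2 = 2, Nut = 1*1 = 1.
Iteration 2: components of {Arm,Cover,Nut} -> Cap = 2*5 = 10.
Iteration 3: components of {Cap} -> Bracket = 10*3 = 30.
Iteration 4: no further components; recursion stops.

2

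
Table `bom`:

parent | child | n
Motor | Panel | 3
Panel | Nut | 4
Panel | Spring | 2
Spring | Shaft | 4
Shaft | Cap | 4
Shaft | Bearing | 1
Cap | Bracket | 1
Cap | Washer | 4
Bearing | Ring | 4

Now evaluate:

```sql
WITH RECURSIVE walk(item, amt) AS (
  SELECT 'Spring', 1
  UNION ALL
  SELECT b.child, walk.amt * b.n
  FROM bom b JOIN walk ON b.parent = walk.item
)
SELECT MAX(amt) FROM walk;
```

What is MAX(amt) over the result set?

64

Base: (Spring, amt=1).
Iteration 1: components of {Spring} -> Shaft = 1*4 = 4.
Iteration 2: components of {Shaft} -> Bearing = 4*1 = 4, Cap = 4*4 = 16.
Iteration 3: components of {Bearing,Cap} -> Bracket = 16*1 = 16, Ring = 4*4 = 16, Washer = 16*4 = 64.
Iteration 4: no further components; recursion stops.
amt values: 1, 4, 16, 4, 16, 64, 16; the maximum is 64.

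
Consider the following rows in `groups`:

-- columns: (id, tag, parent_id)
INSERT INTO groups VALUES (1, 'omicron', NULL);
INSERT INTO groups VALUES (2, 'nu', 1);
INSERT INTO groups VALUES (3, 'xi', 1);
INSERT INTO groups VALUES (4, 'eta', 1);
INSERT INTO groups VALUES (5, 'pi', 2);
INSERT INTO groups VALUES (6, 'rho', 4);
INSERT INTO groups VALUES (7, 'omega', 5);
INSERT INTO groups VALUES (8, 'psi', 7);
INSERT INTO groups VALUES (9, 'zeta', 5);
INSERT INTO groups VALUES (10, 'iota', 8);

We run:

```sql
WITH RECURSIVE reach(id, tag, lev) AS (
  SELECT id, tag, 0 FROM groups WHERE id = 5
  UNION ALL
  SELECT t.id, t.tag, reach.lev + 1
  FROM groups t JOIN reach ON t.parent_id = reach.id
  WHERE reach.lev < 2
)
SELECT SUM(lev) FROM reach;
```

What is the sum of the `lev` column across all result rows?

Base: id=5 (pi) at lev 0.
Iteration 1: rows with parent_id in {5} -> omega (id 7, lev 1), zeta (id 9, lev 1).
Iteration 2: rows with parent_id in {7,9} -> psi (id 8, lev 2).
Iteration 3: lev < 2 fails for all current rows; recursion stops.
SUM(lev) = 0 + 1 + 1 + 2 = 4.

4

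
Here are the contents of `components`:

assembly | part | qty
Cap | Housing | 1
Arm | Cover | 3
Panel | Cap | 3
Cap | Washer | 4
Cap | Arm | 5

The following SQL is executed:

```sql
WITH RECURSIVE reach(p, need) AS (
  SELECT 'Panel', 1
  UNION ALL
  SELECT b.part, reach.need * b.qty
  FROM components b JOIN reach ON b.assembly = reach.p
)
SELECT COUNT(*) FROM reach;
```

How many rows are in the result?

Base: (Panel, need=1).
Iteration 1: components of {Panel} -> Cap = 1*3 = 3.
Iteration 2: components of {Cap} -> Arm = 3*5 = 15, Housing = 3*1 = 3, Washer = 3*4 = 12.
Iteration 3: components of {Arm,Housing,Washer} -> Cover = 15*3 = 45.
Iteration 4: no further components; recursion stops.
Total rows emitted: 6.

6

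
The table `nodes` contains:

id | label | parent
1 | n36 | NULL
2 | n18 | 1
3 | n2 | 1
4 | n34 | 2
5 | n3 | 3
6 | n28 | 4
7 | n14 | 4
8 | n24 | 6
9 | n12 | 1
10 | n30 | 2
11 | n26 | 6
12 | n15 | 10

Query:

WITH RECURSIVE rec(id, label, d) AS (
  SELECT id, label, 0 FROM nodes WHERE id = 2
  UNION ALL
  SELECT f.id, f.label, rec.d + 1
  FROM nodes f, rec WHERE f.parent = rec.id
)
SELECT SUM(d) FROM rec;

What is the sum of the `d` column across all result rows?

14

Base: id=2 (n18) at d 0.
Iteration 1: rows with parent in {2} -> n34 (id 4, d 1), n30 (id 10, d 1).
Iteration 2: rows with parent in {4,10} -> n28 (id 6, d 2), n14 (id 7, d 2), n15 (id 12, d 2).
Iteration 3: rows with parent in {6,7,12} -> n24 (id 8, d 3), n26 (id 11, d 3).
Iteration 4: no rows with parent in {8,11}; recursion stops.
SUM(d) = 0 + 1 + 1 + 2 + 2 + 2 + 3 + 3 = 14.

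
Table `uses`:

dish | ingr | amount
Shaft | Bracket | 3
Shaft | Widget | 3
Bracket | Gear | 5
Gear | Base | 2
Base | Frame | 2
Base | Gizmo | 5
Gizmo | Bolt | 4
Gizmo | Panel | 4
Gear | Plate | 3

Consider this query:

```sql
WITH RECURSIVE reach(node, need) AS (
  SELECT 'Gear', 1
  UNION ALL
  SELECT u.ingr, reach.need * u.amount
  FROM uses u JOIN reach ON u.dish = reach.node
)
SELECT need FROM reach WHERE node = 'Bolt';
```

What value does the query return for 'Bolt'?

Base: (Gear, need=1).
Iteration 1: components of {Gear} -> Base = 1*2 = 2, Plate = 1*3 = 3.
Iteration 2: components of {Base,Plate} -> Frame = 2*2 = 4, Gizmo = 2*5 = 10.
Iteration 3: components of {Frame,Gizmo} -> Bolt = 10*4 = 40, Panel = 10*4 = 40.
Iteration 4: no further components; recursion stops.

40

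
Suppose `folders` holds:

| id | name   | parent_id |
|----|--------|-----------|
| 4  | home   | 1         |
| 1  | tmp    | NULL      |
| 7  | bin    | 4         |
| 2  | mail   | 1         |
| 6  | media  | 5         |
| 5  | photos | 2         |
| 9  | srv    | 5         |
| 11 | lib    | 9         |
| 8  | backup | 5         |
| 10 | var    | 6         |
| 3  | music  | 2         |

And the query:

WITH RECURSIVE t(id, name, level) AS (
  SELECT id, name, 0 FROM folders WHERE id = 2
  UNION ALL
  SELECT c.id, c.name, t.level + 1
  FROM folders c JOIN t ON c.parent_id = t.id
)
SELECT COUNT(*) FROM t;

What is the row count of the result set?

Base: id=2 (mail) at level 0.
Iteration 1: rows with parent_id in {2} -> music (id 3, level 1), photos (id 5, level 1).
Iteration 2: rows with parent_id in {3,5} -> media (id 6, level 2), backup (id 8, level 2), srv (id 9, level 2).
Iteration 3: rows with parent_id in {6,8,9} -> var (id 10, level 3), lib (id 11, level 3).
Iteration 4: no rows with parent_id in {10,11}; recursion stops.
Total rows emitted: 8.

8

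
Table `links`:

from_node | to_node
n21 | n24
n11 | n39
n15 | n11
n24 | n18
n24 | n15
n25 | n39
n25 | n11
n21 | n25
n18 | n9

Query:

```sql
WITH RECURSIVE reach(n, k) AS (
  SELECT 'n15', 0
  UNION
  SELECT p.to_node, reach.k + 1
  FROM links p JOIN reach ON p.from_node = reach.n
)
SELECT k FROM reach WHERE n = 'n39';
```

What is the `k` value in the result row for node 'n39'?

Base: (n15, k=0).
Iteration 1: edges from {n15} -> (n11, k=1).
Iteration 2: edges from {n11} -> (n39, k=2).
Iteration 3: no outgoing edges from {n39}; recursion stops.

2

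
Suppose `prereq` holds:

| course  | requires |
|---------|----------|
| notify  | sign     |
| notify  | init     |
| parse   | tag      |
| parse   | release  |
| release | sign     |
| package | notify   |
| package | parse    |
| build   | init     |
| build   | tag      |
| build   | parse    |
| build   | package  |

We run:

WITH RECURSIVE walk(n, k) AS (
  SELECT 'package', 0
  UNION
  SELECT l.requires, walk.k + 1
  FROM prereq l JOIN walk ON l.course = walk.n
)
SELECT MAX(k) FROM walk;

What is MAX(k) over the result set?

3

Base: (package, k=0).
Iteration 1: edges from {package} -> (notify, k=1), (parse, k=1).
Iteration 2: edges from {notify,parse} -> (init, k=2), (release, k=2), (sign, k=2), (tag, k=2).
Iteration 3: edges from {init,release,sign,tag} -> (sign, k=3).
Iteration 4: no outgoing edges from {sign}; recursion stops.
k values: 0, 1, 1, 2, 2, 2, 2, 3; the maximum is 3.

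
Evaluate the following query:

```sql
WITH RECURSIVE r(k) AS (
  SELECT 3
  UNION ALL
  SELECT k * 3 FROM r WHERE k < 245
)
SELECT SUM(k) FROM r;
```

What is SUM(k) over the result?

Base: k=3.
Iteration 1: 3 < 245 holds -> k = 3 * 3 = 9.
Iteration 2: 9 < 245 holds -> k = 9 * 3 = 27.
Iteration 3: 27 < 245 holds -> k = 27 * 3 = 81.
Iteration 4: 81 < 245 holds -> k = 81 * 3 = 243.
Iteration 5: 243 < 245 holds -> k = 243 * 3 = 729.
Iteration 6: 729 < 245 fails; recursion stops.
SUM(k) = 3 + 9 + 27 + 81 + 243 + 729 = 1092.

1092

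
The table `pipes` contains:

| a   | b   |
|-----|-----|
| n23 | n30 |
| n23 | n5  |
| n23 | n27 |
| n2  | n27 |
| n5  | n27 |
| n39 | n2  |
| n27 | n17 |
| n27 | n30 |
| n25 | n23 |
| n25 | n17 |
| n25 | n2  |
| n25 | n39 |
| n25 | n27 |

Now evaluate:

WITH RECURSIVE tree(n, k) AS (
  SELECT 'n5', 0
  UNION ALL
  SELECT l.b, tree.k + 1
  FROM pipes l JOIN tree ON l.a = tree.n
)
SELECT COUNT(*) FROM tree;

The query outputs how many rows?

4

Base: (n5, k=0).
Iteration 1: edges from {n5} -> (n27, k=1).
Iteration 2: edges from {n27} -> (n17, k=2), (n30, k=2).
Iteration 3: no outgoing edges from {n17,n30}; recursion stops.
Total rows emitted: 4.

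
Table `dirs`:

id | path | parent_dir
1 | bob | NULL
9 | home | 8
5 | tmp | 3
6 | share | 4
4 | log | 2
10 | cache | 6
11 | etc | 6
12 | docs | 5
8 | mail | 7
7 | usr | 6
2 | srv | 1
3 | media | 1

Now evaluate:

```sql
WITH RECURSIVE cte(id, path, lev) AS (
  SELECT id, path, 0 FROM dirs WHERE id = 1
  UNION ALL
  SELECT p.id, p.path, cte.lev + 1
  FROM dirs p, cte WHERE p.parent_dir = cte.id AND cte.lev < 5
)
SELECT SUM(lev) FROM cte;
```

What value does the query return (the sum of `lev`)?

Base: id=1 (bob) at lev 0.
Iteration 1: rows with parent_dir in {1} -> srv (id 2, lev 1), media (id 3, lev 1).
Iteration 2: rows with parent_dir in {2,3} -> log (id 4, lev 2), tmp (id 5, lev 2).
Iteration 3: rows with parent_dir in {4,5} -> share (id 6, lev 3), docs (id 12, lev 3).
Iteration 4: rows with parent_dir in {6,12} -> usr (id 7, lev 4), cache (id 10, lev 4), etc (id 11, lev 4).
Iteration 5: rows with parent_dir in {7,10,11} -> mail (id 8, lev 5).
Iteration 6: lev < 5 fails for all current rows; recursion stops.
SUM(lev) = 0 + 1 + 1 + 2 + 2 + 3 + 3 + 4 + 4 + 4 + 5 = 29.

29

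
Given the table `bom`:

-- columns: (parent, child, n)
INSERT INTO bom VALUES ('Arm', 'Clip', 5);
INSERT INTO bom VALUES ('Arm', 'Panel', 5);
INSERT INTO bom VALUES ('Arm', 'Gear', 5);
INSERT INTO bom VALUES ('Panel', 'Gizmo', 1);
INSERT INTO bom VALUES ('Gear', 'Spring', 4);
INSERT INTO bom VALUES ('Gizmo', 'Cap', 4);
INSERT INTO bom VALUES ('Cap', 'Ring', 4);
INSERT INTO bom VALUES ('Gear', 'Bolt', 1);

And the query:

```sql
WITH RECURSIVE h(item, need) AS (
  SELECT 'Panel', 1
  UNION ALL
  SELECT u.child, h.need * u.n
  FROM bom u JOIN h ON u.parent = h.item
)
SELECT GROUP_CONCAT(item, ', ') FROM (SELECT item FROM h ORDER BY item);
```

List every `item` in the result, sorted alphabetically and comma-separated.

Base: (Panel, need=1).
Iteration 1: components of {Panel} -> Gizmo = 1*1 = 1.
Iteration 2: components of {Gizmo} -> Cap = 1*4 = 4.
Iteration 3: components of {Cap} -> Ring = 4*4 = 16.
Iteration 4: no further components; recursion stops.

Cap, Gizmo, Panel, Ring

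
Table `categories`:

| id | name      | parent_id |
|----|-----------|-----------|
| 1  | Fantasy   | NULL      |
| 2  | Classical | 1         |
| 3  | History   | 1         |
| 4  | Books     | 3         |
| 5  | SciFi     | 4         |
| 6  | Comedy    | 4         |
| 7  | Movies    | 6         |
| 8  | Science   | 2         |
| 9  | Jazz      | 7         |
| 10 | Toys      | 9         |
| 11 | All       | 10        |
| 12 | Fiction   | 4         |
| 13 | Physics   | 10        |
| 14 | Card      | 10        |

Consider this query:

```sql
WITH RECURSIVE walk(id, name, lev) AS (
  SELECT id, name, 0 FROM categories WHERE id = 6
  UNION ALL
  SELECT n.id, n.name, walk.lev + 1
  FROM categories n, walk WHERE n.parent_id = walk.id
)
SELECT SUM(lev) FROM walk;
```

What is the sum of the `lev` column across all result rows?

Base: id=6 (Comedy) at lev 0.
Iteration 1: rows with parent_id in {6} -> Movies (id 7, lev 1).
Iteration 2: rows with parent_id in {7} -> Jazz (id 9, lev 2).
Iteration 3: rows with parent_id in {9} -> Toys (id 10, lev 3).
Iteration 4: rows with parent_id in {10} -> All (id 11, lev 4), Physics (id 13, lev 4), Card (id 14, lev 4).
Iteration 5: no rows with parent_id in {11,13,14}; recursion stops.
SUM(lev) = 0 + 1 + 2 + 3 + 4 + 4 + 4 = 18.

18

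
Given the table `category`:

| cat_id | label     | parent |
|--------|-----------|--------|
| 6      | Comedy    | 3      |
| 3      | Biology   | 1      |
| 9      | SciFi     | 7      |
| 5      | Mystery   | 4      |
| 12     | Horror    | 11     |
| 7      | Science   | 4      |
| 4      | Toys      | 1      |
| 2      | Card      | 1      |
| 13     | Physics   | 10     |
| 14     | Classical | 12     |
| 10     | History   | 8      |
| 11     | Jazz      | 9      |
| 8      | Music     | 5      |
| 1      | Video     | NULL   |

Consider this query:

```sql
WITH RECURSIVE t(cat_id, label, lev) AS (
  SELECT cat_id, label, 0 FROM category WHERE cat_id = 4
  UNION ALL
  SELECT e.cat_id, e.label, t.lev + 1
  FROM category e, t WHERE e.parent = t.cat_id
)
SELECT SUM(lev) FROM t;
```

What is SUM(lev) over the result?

25

Base: cat_id=4 (Toys) at lev 0.
Iteration 1: rows with parent in {4} -> Mystery (id 5, lev 1), Science (id 7, lev 1).
Iteration 2: rows with parent in {5,7} -> Music (id 8, lev 2), SciFi (id 9, lev 2).
Iteration 3: rows with parent in {8,9} -> History (id 10, lev 3), Jazz (id 11, lev 3).
Iteration 4: rows with parent in {10,11} -> Horror (id 12, lev 4), Physics (id 13, lev 4).
Iteration 5: rows with parent in {12,13} -> Classical (id 14, lev 5).
Iteration 6: no rows with parent in {14}; recursion stops.
SUM(lev) = 0 + 1 + 1 + 2 + 2 + 3 + 3 + 4 + 4 + 5 = 25.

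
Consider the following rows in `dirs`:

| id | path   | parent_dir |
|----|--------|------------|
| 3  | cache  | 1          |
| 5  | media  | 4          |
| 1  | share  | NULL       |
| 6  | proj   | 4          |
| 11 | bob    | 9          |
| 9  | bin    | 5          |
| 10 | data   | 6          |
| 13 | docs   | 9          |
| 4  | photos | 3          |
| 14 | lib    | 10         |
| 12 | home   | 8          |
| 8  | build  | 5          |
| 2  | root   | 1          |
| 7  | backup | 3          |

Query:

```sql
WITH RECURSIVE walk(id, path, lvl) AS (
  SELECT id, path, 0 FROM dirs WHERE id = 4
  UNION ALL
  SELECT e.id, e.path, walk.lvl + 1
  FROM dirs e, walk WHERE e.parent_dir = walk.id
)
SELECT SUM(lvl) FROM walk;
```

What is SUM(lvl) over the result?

20

Base: id=4 (photos) at lvl 0.
Iteration 1: rows with parent_dir in {4} -> media (id 5, lvl 1), proj (id 6, lvl 1).
Iteration 2: rows with parent_dir in {5,6} -> build (id 8, lvl 2), bin (id 9, lvl 2), data (id 10, lvl 2).
Iteration 3: rows with parent_dir in {8,9,10} -> bob (id 11, lvl 3), home (id 12, lvl 3), docs (id 13, lvl 3), lib (id 14, lvl 3).
Iteration 4: no rows with parent_dir in {11,12,13,14}; recursion stops.
SUM(lvl) = 0 + 1 + 1 + 2 + 2 + 2 + 3 + 3 + 3 + 3 = 20.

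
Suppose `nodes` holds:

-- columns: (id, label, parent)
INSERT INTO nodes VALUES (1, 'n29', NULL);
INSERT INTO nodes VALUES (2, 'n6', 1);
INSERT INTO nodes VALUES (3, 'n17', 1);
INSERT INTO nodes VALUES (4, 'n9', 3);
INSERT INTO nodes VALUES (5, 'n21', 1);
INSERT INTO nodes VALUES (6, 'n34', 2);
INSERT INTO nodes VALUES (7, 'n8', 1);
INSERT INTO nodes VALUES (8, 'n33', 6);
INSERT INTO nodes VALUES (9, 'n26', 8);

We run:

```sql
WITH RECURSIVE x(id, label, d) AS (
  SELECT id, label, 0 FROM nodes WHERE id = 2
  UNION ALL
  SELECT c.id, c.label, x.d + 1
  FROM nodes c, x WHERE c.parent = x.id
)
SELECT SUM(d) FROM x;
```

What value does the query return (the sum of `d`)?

6

Base: id=2 (n6) at d 0.
Iteration 1: rows with parent in {2} -> n34 (id 6, d 1).
Iteration 2: rows with parent in {6} -> n33 (id 8, d 2).
Iteration 3: rows with parent in {8} -> n26 (id 9, d 3).
Iteration 4: no rows with parent in {9}; recursion stops.
SUM(d) = 0 + 1 + 2 + 3 = 6.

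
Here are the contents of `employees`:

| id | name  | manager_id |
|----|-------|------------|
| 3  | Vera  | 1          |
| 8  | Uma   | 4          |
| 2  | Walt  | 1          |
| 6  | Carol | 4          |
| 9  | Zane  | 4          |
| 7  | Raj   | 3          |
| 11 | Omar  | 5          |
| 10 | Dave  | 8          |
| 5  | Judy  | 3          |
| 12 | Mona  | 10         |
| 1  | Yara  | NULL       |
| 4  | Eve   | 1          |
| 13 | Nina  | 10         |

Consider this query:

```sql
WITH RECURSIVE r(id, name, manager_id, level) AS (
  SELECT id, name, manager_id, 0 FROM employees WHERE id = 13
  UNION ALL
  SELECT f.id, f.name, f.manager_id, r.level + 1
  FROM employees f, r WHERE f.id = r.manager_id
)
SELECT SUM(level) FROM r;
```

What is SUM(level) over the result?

10

Base: id=13 (Nina), manager_id=10, level 0.
Iteration 1: join on id=10 -> Dave (id 10, manager_id=8, level 1).
Iteration 2: join on id=8 -> Uma (id 8, manager_id=4, level 2).
Iteration 3: join on id=4 -> Eve (id 4, manager_id=1, level 3).
Iteration 4: join on id=1 -> Yara (id 1, manager_id=NULL, level 4).
Iteration 5: manager_id is NULL; no match; recursion stops.
SUM(level) = 0 + 1 + 2 + 3 + 4 = 10.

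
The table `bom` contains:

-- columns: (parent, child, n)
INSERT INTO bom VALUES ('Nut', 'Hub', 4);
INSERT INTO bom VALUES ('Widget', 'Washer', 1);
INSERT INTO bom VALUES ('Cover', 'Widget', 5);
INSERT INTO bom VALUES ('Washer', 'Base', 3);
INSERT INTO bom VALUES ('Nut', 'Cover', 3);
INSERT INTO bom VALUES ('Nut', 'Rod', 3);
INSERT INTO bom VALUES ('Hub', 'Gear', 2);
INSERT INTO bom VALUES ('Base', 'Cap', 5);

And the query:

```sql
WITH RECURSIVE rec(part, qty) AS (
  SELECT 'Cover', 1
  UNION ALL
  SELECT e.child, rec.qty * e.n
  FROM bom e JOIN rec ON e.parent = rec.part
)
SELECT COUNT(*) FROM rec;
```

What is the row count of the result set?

Base: (Cover, qty=1).
Iteration 1: components of {Cover} -> Widget = 1*5 = 5.
Iteration 2: components of {Widget} -> Washer = 5*1 = 5.
Iteration 3: components of {Washer} -> Base = 5*3 = 15.
Iteration 4: components of {Base} -> Cap = 15*5 = 75.
Iteration 5: no further components; recursion stops.
Total rows emitted: 5.

5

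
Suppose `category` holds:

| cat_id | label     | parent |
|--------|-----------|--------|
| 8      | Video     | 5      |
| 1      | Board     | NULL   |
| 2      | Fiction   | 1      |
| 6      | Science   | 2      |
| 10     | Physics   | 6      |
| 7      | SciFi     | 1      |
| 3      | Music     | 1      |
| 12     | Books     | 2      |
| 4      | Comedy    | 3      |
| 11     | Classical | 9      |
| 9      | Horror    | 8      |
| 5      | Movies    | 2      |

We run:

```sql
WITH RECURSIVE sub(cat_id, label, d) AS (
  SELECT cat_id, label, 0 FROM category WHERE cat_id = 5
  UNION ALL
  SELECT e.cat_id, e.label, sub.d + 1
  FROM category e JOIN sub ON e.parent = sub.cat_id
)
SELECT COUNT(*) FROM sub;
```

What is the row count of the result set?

4

Base: cat_id=5 (Movies) at d 0.
Iteration 1: rows with parent in {5} -> Video (id 8, d 1).
Iteration 2: rows with parent in {8} -> Horror (id 9, d 2).
Iteration 3: rows with parent in {9} -> Classical (id 11, d 3).
Iteration 4: no rows with parent in {11}; recursion stops.
Total rows emitted: 4.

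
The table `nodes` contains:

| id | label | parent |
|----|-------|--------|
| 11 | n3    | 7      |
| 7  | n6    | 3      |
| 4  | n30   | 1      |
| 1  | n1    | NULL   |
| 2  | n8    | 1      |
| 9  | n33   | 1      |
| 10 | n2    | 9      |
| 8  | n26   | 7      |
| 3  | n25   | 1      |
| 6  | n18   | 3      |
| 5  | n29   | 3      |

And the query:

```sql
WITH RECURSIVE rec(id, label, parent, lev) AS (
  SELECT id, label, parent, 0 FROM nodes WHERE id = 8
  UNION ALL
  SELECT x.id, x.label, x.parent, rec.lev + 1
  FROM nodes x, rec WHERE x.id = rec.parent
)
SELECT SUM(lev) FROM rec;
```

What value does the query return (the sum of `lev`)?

6

Base: id=8 (n26), parent=7, lev 0.
Iteration 1: join on id=7 -> n6 (id 7, parent=3, lev 1).
Iteration 2: join on id=3 -> n25 (id 3, parent=1, lev 2).
Iteration 3: join on id=1 -> n1 (id 1, parent=NULL, lev 3).
Iteration 4: parent is NULL; no match; recursion stops.
SUM(lev) = 0 + 1 + 2 + 3 = 6.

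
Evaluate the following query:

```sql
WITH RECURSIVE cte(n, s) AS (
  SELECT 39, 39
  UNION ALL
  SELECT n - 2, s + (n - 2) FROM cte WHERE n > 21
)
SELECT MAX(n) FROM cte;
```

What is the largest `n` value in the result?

39

Base: n=39, s=39.
Iteration 1: 39 > 21 holds -> n = 39 - 2 = 37, s = 39 + 37 = 76.
Iteration 2: 37 > 21 holds -> n = 37 - 2 = 35, s = 76 + 35 = 111.
Iteration 3: 35 > 21 holds -> n = 35 - 2 = 33, s = 111 + 33 = 144.
Iteration 4: 33 > 21 holds -> n = 33 - 2 = 31, s = 144 + 31 = 175.
Iteration 5: 31 > 21 holds -> n = 31 - 2 = 29, s = 175 + 29 = 204.
Iteration 6: 29 > 21 holds -> n = 29 - 2 = 27, s = 204 + 27 = 231.
Iteration 7: 27 > 21 holds -> n = 27 - 2 = 25, s = 231 + 25 = 256.
Iteration 8: 25 > 21 holds -> n = 25 - 2 = 23, s = 256 + 23 = 279.
Iteration 9: 23 > 21 holds -> n = 23 - 2 = 21, s = 279 + 21 = 300.
Iteration 10: 21 > 21 fails; recursion stops.
n values: 39, 37, 35, 33, 31, 29, 27, 25, 23, 21; the maximum is 39.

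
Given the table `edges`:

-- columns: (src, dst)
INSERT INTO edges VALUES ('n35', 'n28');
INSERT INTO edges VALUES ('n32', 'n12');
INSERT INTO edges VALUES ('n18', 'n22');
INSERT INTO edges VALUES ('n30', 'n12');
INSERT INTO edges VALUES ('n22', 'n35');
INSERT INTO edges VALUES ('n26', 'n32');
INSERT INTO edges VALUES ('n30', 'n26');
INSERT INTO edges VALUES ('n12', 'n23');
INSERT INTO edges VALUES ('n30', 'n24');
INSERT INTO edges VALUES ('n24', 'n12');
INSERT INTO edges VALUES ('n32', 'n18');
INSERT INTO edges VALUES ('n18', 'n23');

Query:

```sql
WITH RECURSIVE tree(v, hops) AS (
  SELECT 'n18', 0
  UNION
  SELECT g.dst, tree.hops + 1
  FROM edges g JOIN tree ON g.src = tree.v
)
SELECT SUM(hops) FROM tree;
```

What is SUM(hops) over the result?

7

Base: (n18, hops=0).
Iteration 1: edges from {n18} -> (n22, hops=1), (n23, hops=1).
Iteration 2: edges from {n22,n23} -> (n35, hops=2).
Iteration 3: edges from {n35} -> (n28, hops=3).
Iteration 4: no outgoing edges from {n28}; recursion stops.
SUM(hops) = 0 + 1 + 1 + 2 + 3 = 7.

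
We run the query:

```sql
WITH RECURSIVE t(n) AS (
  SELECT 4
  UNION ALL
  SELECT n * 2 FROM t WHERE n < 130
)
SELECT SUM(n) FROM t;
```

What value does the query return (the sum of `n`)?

508

Base: n=4.
Iteration 1: 4 < 130 holds -> n = 4 * 2 = 8.
Iteration 2: 8 < 130 holds -> n = 8 * 2 = 16.
Iteration 3: 16 < 130 holds -> n = 16 * 2 = 32.
Iteration 4: 32 < 130 holds -> n = 32 * 2 = 64.
Iteration 5: 64 < 130 holds -> n = 64 * 2 = 128.
Iteration 6: 128 < 130 holds -> n = 128 * 2 = 256.
Iteration 7: 256 < 130 fails; recursion stops.
SUM(n) = 4 + 8 + 16 + 32 + 64 + 128 + 256 = 508.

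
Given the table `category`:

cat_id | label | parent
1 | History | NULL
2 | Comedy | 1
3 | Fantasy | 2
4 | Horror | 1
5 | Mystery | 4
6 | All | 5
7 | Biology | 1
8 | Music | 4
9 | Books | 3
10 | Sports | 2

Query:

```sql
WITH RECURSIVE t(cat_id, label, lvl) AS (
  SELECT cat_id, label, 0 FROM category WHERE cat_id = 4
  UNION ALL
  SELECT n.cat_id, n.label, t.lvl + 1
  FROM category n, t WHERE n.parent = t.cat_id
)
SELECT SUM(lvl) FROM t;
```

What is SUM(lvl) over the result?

4

Base: cat_id=4 (Horror) at lvl 0.
Iteration 1: rows with parent in {4} -> Mystery (id 5, lvl 1), Music (id 8, lvl 1).
Iteration 2: rows with parent in {5,8} -> All (id 6, lvl 2).
Iteration 3: no rows with parent in {6}; recursion stops.
SUM(lvl) = 0 + 1 + 1 + 2 = 4.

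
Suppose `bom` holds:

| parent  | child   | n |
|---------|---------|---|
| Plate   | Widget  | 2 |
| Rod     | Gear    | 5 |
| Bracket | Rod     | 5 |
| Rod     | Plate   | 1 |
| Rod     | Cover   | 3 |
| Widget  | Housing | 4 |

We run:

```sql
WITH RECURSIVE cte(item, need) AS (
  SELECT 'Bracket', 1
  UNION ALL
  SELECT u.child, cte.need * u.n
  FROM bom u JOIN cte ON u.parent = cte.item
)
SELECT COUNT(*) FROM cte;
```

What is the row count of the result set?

7

Base: (Bracket, need=1).
Iteration 1: components of {Bracket} -> Rod = 1*5 = 5.
Iteration 2: components of {Rod} -> Cover = 5*3 = 15, Gear = 5*5 = 25, Plate = 5*1 = 5.
Iteration 3: components of {Cover,Gear,Plate} -> Widget = 5*2 = 10.
Iteration 4: components of {Widget} -> Housing = 10*4 = 40.
Iteration 5: no further components; recursion stops.
Total rows emitted: 7.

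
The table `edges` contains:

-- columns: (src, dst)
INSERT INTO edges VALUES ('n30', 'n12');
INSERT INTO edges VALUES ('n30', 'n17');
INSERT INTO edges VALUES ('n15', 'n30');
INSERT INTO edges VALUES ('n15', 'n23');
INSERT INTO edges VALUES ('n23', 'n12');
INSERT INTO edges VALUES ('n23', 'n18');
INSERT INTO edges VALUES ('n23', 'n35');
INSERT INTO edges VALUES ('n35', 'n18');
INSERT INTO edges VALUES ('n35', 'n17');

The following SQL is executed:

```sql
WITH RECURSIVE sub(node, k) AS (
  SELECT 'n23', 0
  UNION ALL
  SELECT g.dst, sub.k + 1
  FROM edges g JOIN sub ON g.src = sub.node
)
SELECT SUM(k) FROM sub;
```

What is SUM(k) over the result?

7

Base: (n23, k=0).
Iteration 1: edges from {n23} -> (n12, k=1), (n18, k=1), (n35, k=1).
Iteration 2: edges from {n12,n18,n35} -> (n17, k=2), (n18, k=2).
Iteration 3: no outgoing edges from {n17,n18}; recursion stops.
SUM(k) = 0 + 1 + 1 + 1 + 2 + 2 = 7.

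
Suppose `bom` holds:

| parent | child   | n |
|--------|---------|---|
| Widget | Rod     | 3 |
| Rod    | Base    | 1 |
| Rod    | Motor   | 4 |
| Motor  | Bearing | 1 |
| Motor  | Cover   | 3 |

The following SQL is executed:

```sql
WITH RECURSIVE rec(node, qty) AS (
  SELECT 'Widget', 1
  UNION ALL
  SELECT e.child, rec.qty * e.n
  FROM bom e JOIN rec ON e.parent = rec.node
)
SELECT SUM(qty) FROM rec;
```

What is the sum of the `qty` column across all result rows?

Base: (Widget, qty=1).
Iteration 1: components of {Widget} -> Rod = 1*3 = 3.
Iteration 2: components of {Rod} -> Base = 3*1 = 3, Motor = 3*4 = 12.
Iteration 3: components of {Base,Motor} -> Bearing = 12*1 = 12, Cover = 12*3 = 36.
Iteration 4: no further components; recursion stops.
SUM(qty) = 1 + 3 + 3 + 12 + 12 + 36 = 67.

67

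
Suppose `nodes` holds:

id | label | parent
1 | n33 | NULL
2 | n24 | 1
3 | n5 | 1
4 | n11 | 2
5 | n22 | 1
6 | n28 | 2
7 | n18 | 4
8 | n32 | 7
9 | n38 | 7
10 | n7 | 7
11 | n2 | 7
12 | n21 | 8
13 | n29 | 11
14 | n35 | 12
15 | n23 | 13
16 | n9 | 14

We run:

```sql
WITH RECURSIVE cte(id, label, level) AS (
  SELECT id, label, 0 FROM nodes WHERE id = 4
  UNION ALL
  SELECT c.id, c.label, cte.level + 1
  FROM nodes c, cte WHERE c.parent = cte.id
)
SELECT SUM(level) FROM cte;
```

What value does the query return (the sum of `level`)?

28

Base: id=4 (n11) at level 0.
Iteration 1: rows with parent in {4} -> n18 (id 7, level 1).
Iteration 2: rows with parent in {7} -> n32 (id 8, level 2), n38 (id 9, level 2), n7 (id 10, level 2), n2 (id 11, level 2).
Iteration 3: rows with parent in {8,9,10,11} -> n21 (id 12, level 3), n29 (id 13, level 3).
Iteration 4: rows with parent in {12,13} -> n35 (id 14, level 4), n23 (id 15, level 4).
Iteration 5: rows with parent in {14,15} -> n9 (id 16, level 5).
Iteration 6: no rows with parent in {16}; recursion stops.
SUM(level) = 0 + 1 + 2 + 2 + 2 + 2 + 3 + 3 + 4 + 4 + 5 = 28.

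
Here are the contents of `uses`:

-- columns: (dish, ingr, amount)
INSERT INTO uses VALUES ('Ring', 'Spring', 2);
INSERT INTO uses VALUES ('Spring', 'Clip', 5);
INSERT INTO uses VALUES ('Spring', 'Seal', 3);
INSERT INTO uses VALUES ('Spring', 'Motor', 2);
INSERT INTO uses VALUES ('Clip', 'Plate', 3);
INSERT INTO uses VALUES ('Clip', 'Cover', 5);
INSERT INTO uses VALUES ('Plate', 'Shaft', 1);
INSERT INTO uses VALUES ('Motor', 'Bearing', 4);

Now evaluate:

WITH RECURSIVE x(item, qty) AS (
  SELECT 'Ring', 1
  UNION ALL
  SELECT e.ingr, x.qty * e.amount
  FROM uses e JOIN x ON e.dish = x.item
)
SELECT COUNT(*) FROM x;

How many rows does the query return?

9

Base: (Ring, qty=1).
Iteration 1: components of {Ring} -> Spring = 1*2 = 2.
Iteration 2: components of {Spring} -> Clip = 2*5 = 10, Motor = 2*2 = 4, Seal = 2*3 = 6.
Iteration 3: components of {Clip,Motor,Seal} -> Bearing = 4*4 = 16, Cover = 10*5 = 50, Plate = 10*3 = 30.
Iteration 4: components of {Bearing,Cover,Plate} -> Shaft = 30*1 = 30.
Iteration 5: no further components; recursion stops.
Total rows emitted: 9.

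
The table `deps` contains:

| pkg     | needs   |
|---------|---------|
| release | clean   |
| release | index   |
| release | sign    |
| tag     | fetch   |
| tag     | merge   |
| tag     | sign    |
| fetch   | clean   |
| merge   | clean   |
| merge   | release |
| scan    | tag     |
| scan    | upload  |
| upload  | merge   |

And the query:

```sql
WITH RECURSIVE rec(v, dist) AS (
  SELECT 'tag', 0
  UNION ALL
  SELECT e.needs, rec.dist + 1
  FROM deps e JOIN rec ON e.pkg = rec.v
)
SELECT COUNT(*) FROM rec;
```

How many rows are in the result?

Base: (tag, dist=0).
Iteration 1: edges from {tag} -> (fetch, dist=1), (merge, dist=1), (sign, dist=1).
Iteration 2: edges from {fetch,merge,sign} -> (clean, dist=2) x2, (release, dist=2). [UNION ALL keeps all 3 new rows, including repeats]
Iteration 3: edges from {clean,release} -> (clean, dist=3), (index, dist=3), (sign, dist=3).
Iteration 4: no outgoing edges from {clean,index,sign}; recursion stops.
Total rows emitted: 10.

10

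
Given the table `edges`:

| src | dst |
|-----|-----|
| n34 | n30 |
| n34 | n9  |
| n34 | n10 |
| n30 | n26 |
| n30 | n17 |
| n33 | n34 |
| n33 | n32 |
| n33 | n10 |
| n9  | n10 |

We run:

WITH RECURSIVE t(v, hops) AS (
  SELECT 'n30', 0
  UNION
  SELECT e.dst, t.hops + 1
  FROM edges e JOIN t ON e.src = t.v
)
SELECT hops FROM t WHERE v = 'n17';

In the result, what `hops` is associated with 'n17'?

Base: (n30, hops=0).
Iteration 1: edges from {n30} -> (n17, hops=1), (n26, hops=1).
Iteration 2: no outgoing edges from {n17,n26}; recursion stops.

1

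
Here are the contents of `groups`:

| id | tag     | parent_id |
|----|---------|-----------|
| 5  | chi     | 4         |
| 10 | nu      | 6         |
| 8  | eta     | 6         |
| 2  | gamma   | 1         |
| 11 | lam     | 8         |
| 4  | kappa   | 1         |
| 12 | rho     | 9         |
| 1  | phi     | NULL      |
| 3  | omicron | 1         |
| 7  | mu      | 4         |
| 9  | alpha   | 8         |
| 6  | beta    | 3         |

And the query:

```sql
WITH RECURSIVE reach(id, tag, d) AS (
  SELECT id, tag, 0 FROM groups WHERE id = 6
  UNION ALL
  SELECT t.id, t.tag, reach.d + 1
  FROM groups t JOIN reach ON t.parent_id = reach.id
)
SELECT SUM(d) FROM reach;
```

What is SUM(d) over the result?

Base: id=6 (beta) at d 0.
Iteration 1: rows with parent_id in {6} -> eta (id 8, d 1), nu (id 10, d 1).
Iteration 2: rows with parent_id in {8,10} -> alpha (id 9, d 2), lam (id 11, d 2).
Iteration 3: rows with parent_id in {9,11} -> rho (id 12, d 3).
Iteration 4: no rows with parent_id in {12}; recursion stops.
SUM(d) = 0 + 1 + 1 + 2 + 2 + 3 = 9.

9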